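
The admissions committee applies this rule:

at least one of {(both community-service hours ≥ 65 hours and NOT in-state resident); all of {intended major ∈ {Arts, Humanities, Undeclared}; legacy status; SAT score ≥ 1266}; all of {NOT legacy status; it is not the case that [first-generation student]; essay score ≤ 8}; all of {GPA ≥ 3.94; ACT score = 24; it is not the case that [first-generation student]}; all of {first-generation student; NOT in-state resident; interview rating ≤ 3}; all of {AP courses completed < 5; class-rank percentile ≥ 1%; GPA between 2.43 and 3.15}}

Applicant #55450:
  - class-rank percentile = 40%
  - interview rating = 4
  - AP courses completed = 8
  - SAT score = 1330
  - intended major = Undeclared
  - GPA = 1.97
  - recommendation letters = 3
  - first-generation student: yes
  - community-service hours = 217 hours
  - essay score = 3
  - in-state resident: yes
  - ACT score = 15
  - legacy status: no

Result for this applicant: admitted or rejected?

Atomic conditions:
  community-service hours ≥ 65 hours: 217 ≥ 65 is true
  NOT in-state resident: yes → false
  intended major ∈ {Arts, Humanities, Undeclared}: Undeclared is in the set → true
  legacy status: no → false
  SAT score ≥ 1266: 1330 ≥ 1266 is true
  NOT legacy status: no → true
  first-generation student: yes → true
  essay score ≤ 8: 3 ≤ 8 is true
  GPA ≥ 3.94: 1.97 ≥ 3.94 is false
  ACT score = 24: 15 == 24 is false
  interview rating ≤ 3: 4 ≤ 3 is false
  AP courses completed < 5: 8 < 5 is false
  class-rank percentile ≥ 1%: 40 ≥ 1 is true
  GPA between 2.43 and 3.15: 1.97 in [2.43, 3.15] is false
Combine:
[1] true AND false = false
[2] true AND false AND true = false
[3.2] NOT true = false
[3] true AND false AND true = false
[4.3] NOT true = false
[4] false AND false AND false = false
[5] true AND false AND false = false
[6] false AND true AND false = false
[root] false OR false OR false OR false OR false OR false = false
Overall: false → rejected

Rejected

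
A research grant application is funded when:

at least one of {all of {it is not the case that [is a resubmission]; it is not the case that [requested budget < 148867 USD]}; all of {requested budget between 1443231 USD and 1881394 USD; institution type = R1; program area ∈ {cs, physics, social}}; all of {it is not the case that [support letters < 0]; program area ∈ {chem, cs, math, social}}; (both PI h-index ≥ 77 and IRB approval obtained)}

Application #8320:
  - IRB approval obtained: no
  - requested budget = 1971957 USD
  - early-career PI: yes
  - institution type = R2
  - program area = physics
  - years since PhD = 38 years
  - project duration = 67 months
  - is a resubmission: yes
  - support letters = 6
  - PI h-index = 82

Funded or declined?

Declined

Atomic conditions:
  is a resubmission: yes → true
  requested budget < 148867 USD: 1971957 < 148867 is false
  requested budget between 1443231 USD and 1881394 USD: 1971957 in [1443231, 1881394] is false
  institution type = R1: R2 == R1 is false
  program area ∈ {cs, physics, social}: physics is in the set → true
  support letters < 0: 6 < 0 is false
  program area ∈ {chem, cs, math, social}: physics is not in the set → false
  PI h-index ≥ 77: 82 ≥ 77 is true
  IRB approval obtained: no → false
Combine:
[1.1] NOT true = false
[1.2] NOT false = true
[1] false AND true = false
[2] false AND false AND true = false
[3.1] NOT false = true
[3] true AND false = false
[4] true AND false = false
[root] false OR false OR false OR false = false
Overall: false → declined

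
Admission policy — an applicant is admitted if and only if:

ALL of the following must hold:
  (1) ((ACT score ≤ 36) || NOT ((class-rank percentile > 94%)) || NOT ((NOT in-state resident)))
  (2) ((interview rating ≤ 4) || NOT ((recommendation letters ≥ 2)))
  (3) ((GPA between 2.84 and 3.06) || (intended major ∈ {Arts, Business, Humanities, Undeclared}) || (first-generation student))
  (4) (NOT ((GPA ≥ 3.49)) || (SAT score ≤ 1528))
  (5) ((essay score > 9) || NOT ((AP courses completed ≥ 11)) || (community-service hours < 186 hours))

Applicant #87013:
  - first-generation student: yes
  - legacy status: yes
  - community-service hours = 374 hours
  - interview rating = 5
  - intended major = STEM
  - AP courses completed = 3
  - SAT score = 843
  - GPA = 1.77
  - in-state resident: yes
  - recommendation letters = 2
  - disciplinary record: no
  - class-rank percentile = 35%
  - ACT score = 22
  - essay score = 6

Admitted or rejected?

Atomic conditions:
  ACT score ≤ 36: 22 ≤ 36 is true
  class-rank percentile > 94%: 35 > 94 is false
  NOT in-state resident: yes → false
  interview rating ≤ 4: 5 ≤ 4 is false
  recommendation letters ≥ 2: 2 ≥ 2 is true
  GPA between 2.84 and 3.06: 1.77 in [2.84, 3.06] is false
  intended major ∈ {Arts, Business, Humanities, Undeclared}: STEM is not in the set → false
  first-generation student: yes → true
  GPA ≥ 3.49: 1.77 ≥ 3.49 is false
  SAT score ≤ 1528: 843 ≤ 1528 is true
  essay score > 9: 6 > 9 is false
  AP courses completed ≥ 11: 3 ≥ 11 is false
  community-service hours < 186 hours: 374 < 186 is false
Combine:
[1.2] NOT false = true
[1.3] NOT false = true
[1] true OR true OR true = true
[2.2] NOT true = false
[2] false OR false = false
[3] false OR false OR true = true
[4.1] NOT false = true
[4] true OR true = true
[5.2] NOT false = true
[5] false OR true OR false = true
[root] true AND false AND true AND true AND true = false
Overall: false → rejected

Rejected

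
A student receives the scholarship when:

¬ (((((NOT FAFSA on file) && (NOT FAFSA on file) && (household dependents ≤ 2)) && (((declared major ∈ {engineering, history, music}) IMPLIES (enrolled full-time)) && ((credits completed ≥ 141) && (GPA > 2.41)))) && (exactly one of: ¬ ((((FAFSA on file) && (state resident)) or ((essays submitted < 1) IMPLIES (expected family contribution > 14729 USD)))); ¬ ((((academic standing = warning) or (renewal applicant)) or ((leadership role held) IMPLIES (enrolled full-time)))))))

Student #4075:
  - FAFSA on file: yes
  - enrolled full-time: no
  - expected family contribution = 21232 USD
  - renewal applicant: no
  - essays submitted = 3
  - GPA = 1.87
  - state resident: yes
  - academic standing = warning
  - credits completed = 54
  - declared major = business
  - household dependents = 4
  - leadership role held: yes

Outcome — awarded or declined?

Awarded

Atomic conditions:
  NOT FAFSA on file: yes → false
  household dependents ≤ 2: 4 ≤ 2 is false
  declared major ∈ {engineering, history, music}: business is not in the set → false
  enrolled full-time: no → false
  credits completed ≥ 141: 54 ≥ 141 is false
  GPA > 2.41: 1.87 > 2.41 is false
  FAFSA on file: yes → true
  state resident: yes → true
  essays submitted < 1: 3 < 1 is false
  expected family contribution > 14729 USD: 21232 > 14729 is true
  academic standing = warning: warning == warning is true
  renewal applicant: no → false
  leadership role held: yes → true
Combine:
[1.1.1] false AND false AND false = false
[1.1.2.1] false → false (antecedent false ⇒ implication holds) = true
[1.1.2.2] false AND false = false
[1.1.2] true AND false = false
[1.1] false AND false = false
[1.2.1.1.1] true AND true = true
[1.2.1.1.2] false → true (antecedent false ⇒ implication holds) = true
[1.2.1.1] true OR true = true
[1.2.1] NOT true = false
[1.2.2.1.1] true OR false = true
[1.2.2.1.2] true → false = false
[1.2.2.1] true OR false = true
[1.2.2] NOT true = false
[1.2] exactly-one(false, false) = false
[1] false AND false = false
[root] NOT false = true
Overall: true → awarded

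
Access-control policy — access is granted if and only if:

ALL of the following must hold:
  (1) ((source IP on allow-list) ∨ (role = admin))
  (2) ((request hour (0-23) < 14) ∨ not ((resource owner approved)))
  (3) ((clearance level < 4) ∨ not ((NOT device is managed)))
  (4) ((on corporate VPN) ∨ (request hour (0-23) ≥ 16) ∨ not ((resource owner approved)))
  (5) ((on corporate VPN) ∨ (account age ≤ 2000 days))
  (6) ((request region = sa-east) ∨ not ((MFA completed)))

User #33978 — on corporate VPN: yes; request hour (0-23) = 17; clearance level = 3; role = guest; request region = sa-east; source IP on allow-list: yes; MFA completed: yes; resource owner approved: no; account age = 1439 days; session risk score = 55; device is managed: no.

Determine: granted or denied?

Granted

Atomic conditions:
  source IP on allow-list: yes → true
  role = admin: guest == admin is false
  request hour (0-23) < 14: 17 < 14 is false
  resource owner approved: no → false
  clearance level < 4: 3 < 4 is true
  NOT device is managed: no → true
  on corporate VPN: yes → true
  request hour (0-23) ≥ 16: 17 ≥ 16 is true
  account age ≤ 2000 days: 1439 ≤ 2000 is true
  request region = sa-east: sa-east == sa-east is true
  MFA completed: yes → true
Combine:
[1] true OR false = true
[2.2] NOT false = true
[2] false OR true = true
[3.2] NOT true = false
[3] true OR false = true
[4.3] NOT false = true
[4] true OR true OR true = true
[5] true OR true = true
[6.2] NOT true = false
[6] true OR false = true
[root] true AND true AND true AND true AND true AND true = true
Overall: true → granted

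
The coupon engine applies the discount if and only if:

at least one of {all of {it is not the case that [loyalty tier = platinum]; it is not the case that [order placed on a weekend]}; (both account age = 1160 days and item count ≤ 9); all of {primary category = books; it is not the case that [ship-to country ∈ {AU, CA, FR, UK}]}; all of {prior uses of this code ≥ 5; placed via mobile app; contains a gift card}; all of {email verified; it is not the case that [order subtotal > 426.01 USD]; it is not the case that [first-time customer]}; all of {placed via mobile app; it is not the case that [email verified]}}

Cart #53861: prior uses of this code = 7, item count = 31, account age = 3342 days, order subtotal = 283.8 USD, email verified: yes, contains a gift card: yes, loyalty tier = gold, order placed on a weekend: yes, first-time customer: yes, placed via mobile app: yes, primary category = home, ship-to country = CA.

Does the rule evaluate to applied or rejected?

Atomic conditions:
  loyalty tier = platinum: gold == platinum is false
  order placed on a weekend: yes → true
  account age = 1160 days: 3342 == 1160 is false
  item count ≤ 9: 31 ≤ 9 is false
  primary category = books: home == books is false
  ship-to country ∈ {AU, CA, FR, UK}: CA is in the set → true
  prior uses of this code ≥ 5: 7 ≥ 5 is true
  placed via mobile app: yes → true
  contains a gift card: yes → true
  email verified: yes → true
  order subtotal > 426.01 USD: 283.8 > 426.01 is false
  first-time customer: yes → true
Combine:
[1.1] NOT false = true
[1.2] NOT true = false
[1] true AND false = false
[2] false AND false = false
[3.2] NOT true = false
[3] false AND false = false
[4] true AND true AND true = true
[5.2] NOT false = true
[5.3] NOT true = false
[5] true AND true AND false = false
[6.2] NOT true = false
[6] true AND false = false
[root] false OR false OR false OR true OR false OR false = true
Overall: true → applied

Applied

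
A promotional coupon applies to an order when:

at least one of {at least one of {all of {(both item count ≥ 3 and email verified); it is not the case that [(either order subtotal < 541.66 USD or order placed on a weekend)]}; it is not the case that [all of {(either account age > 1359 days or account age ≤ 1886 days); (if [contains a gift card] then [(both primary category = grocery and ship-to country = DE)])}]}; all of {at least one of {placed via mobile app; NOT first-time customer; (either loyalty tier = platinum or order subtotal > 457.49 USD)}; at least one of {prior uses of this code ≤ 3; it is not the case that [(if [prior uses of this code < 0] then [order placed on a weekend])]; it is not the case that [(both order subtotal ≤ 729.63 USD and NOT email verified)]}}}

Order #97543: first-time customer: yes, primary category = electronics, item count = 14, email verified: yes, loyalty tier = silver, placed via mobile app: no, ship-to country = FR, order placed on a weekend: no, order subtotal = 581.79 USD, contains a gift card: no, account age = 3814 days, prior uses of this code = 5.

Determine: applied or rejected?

Atomic conditions:
  item count ≥ 3: 14 ≥ 3 is true
  email verified: yes → true
  order subtotal < 541.66 USD: 581.79 < 541.66 is false
  order placed on a weekend: no → false
  account age > 1359 days: 3814 > 1359 is true
  account age ≤ 1886 days: 3814 ≤ 1886 is false
  contains a gift card: no → false
  primary category = grocery: electronics == grocery is false
  ship-to country = DE: FR == DE is false
  placed via mobile app: no → false
  NOT first-time customer: yes → false
  loyalty tier = platinum: silver == platinum is false
  order subtotal > 457.49 USD: 581.79 > 457.49 is true
  prior uses of this code ≤ 3: 5 ≤ 3 is false
  prior uses of this code < 0: 5 < 0 is false
  order subtotal ≤ 729.63 USD: 581.79 ≤ 729.63 is true
  NOT email verified: yes → false
Combine:
[1.1.1] true AND true = true
[1.1.2.1] false OR false = false
[1.1.2] NOT false = true
[1.1] true AND true = true
[1.2.1.1] true OR false = true
[1.2.1.2.2] false AND false = false
[1.2.1.2] false → false (antecedent false ⇒ implication holds) = true
[1.2.1] true AND true = true
[1.2] NOT true = false
[1] true OR false = true
[2.1.3] false OR true = true
[2.1] false OR false OR true = true
[2.2.2.1] false → false (antecedent false ⇒ implication holds) = true
[2.2.2] NOT true = false
[2.2.3.1] true AND false = false
[2.2.3] NOT false = true
[2.2] false OR false OR true = true
[2] true AND true = true
[root] true OR true = true
Overall: true → applied

Applied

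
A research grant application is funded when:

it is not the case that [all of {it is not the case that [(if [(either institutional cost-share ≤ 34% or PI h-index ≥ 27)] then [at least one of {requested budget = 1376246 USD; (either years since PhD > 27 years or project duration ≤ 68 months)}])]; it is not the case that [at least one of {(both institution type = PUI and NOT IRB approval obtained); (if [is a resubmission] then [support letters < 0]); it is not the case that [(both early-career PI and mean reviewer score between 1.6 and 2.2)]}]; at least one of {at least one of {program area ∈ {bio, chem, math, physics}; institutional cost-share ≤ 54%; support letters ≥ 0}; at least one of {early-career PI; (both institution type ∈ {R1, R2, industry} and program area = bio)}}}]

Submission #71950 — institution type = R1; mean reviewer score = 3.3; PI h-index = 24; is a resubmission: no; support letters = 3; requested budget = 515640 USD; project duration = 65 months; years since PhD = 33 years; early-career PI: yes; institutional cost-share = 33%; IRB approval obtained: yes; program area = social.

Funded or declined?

Funded

Atomic conditions:
  institutional cost-share ≤ 34%: 33 ≤ 34 is true
  PI h-index ≥ 27: 24 ≥ 27 is false
  requested budget = 1376246 USD: 515640 == 1376246 is false
  years since PhD > 27 years: 33 > 27 is true
  project duration ≤ 68 months: 65 ≤ 68 is true
  institution type = PUI: R1 == PUI is false
  NOT IRB approval obtained: yes → false
  is a resubmission: no → false
  support letters < 0: 3 < 0 is false
  early-career PI: yes → true
  mean reviewer score between 1.6 and 2.2: 3.3 in [1.6, 2.2] is false
  program area ∈ {bio, chem, math, physics}: social is not in the set → false
  institutional cost-share ≤ 54%: 33 ≤ 54 is true
  support letters ≥ 0: 3 ≥ 0 is true
  institution type ∈ {R1, R2, industry}: R1 is in the set → true
  program area = bio: social == bio is false
Combine:
[1.1.1.1] true OR false = true
[1.1.1.2.2] true OR true = true
[1.1.1.2] false OR true = true
[1.1.1] true → true = true
[1.1] NOT true = false
[1.2.1.1] false AND false = false
[1.2.1.2] false → false (antecedent false ⇒ implication holds) = true
[1.2.1.3.1] true AND false = false
[1.2.1.3] NOT false = true
[1.2.1] false OR true OR true = true
[1.2] NOT true = false
[1.3.1] false OR true OR true = true
[1.3.2.2] true AND false = false
[1.3.2] true OR false = true
[1.3] true OR true = true
[1] false AND false AND true = false
[root] NOT false = true
Overall: true → funded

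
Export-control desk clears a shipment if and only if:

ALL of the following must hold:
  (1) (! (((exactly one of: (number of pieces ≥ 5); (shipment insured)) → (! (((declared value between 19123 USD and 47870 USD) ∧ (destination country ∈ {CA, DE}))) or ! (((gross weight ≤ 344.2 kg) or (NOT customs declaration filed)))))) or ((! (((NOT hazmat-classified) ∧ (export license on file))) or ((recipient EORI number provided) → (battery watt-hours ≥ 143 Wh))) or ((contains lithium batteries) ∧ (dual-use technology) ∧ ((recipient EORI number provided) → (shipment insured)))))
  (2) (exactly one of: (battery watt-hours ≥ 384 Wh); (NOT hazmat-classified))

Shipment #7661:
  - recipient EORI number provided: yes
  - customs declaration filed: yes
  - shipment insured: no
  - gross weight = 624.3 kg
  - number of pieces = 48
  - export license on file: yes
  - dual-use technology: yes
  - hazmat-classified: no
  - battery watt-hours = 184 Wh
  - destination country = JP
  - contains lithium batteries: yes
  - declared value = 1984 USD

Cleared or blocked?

Atomic conditions:
  number of pieces ≥ 5: 48 ≥ 5 is true
  shipment insured: no → false
  declared value between 19123 USD and 47870 USD: 1984 in [19123, 47870] is false
  destination country ∈ {CA, DE}: JP is not in the set → false
  gross weight ≤ 344.2 kg: 624.3 ≤ 344.2 is false
  NOT customs declaration filed: yes → false
  NOT hazmat-classified: no → true
  export license on file: yes → true
  recipient EORI number provided: yes → true
  battery watt-hours ≥ 143 Wh: 184 ≥ 143 is true
  contains lithium batteries: yes → true
  dual-use technology: yes → true
  battery watt-hours ≥ 384 Wh: 184 ≥ 384 is false
Combine:
[1.1.1.1] exactly-one(true, false) = true
[1.1.1.2.1.1] false AND false = false
[1.1.1.2.1] NOT false = true
[1.1.1.2.2.1] false OR false = false
[1.1.1.2.2] NOT false = true
[1.1.1.2] true OR true = true
[1.1.1] true → true = true
[1.1] NOT true = false
[1.2.1.1.1] true AND true = true
[1.2.1.1] NOT true = false
[1.2.1.2] true → true = true
[1.2.1] false OR true = true
[1.2.2.3] true → false = false
[1.2.2] true AND true AND false = false
[1.2] true OR false = true
[1] false OR true = true
[2] exactly-one(false, true) = true
[root] true AND true = true
Overall: true → cleared

Cleared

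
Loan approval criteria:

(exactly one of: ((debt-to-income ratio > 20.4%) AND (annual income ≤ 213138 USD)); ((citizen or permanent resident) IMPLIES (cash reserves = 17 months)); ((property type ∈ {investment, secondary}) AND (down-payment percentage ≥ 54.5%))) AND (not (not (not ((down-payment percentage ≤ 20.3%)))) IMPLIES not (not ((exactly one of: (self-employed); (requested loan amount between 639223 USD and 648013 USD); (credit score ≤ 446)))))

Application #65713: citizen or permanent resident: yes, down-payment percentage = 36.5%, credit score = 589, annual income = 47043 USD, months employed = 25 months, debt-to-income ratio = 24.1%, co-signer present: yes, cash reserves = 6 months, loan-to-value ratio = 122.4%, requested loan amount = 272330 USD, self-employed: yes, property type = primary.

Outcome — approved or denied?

Atomic conditions:
  debt-to-income ratio > 20.4%: 24.1 > 20.4 is true
  annual income ≤ 213138 USD: 47043 ≤ 213138 is true
  citizen or permanent resident: yes → true
  cash reserves = 17 months: 6 == 17 is false
  property type ∈ {investment, secondary}: primary is not in the set → false
  down-payment percentage ≥ 54.5%: 36.5 ≥ 54.5 is false
  down-payment percentage ≤ 20.3%: 36.5 ≤ 20.3 is false
  self-employed: yes → true
  requested loan amount between 639223 USD and 648013 USD: 272330 in [639223, 648013] is false
  credit score ≤ 446: 589 ≤ 446 is false
Combine:
[1.1] true AND true = true
[1.2] true → false = false
[1.3] false AND false = false
[1] exactly-one(true, false, false) = true
[2.1.1.1] NOT false = true
[2.1.1] NOT true = false
[2.1] NOT false = true
[2.2.1.1] exactly-one(true, false, false) = true
[2.2.1] NOT true = false
[2.2] NOT false = true
[2] true → true = true
[root] true AND true = true
Overall: true → approved

Approved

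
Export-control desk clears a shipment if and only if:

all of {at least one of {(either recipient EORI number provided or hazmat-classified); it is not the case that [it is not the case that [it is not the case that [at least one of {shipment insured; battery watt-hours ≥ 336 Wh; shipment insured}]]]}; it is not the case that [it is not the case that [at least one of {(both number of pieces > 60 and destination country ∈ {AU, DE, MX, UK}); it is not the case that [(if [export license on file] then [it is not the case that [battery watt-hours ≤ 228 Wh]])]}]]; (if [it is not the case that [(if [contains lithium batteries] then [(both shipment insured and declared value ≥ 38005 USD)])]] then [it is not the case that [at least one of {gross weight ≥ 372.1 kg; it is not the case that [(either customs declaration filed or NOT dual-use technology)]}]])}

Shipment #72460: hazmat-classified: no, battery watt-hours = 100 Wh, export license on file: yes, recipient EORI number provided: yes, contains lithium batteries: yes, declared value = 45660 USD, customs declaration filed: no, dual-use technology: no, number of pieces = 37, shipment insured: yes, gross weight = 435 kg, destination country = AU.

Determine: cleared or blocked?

Cleared

Atomic conditions:
  recipient EORI number provided: yes → true
  hazmat-classified: no → false
  shipment insured: yes → true
  battery watt-hours ≥ 336 Wh: 100 ≥ 336 is false
  number of pieces > 60: 37 > 60 is false
  destination country ∈ {AU, DE, MX, UK}: AU is in the set → true
  export license on file: yes → true
  battery watt-hours ≤ 228 Wh: 100 ≤ 228 is true
  contains lithium batteries: yes → true
  declared value ≥ 38005 USD: 45660 ≥ 38005 is true
  gross weight ≥ 372.1 kg: 435 ≥ 372.1 is true
  customs declaration filed: no → false
  NOT dual-use technology: no → true
Combine:
[1.1] true OR false = true
[1.2.1.1.1] true OR false OR true = true
[1.2.1.1] NOT true = false
[1.2.1] NOT false = true
[1.2] NOT true = false
[1] true OR false = true
[2.1.1.1] false AND true = false
[2.1.1.2.1.2] NOT true = false
[2.1.1.2.1] true → false = false
[2.1.1.2] NOT false = true
[2.1.1] false OR true = true
[2.1] NOT true = false
[2] NOT false = true
[3.1.1.2] true AND true = true
[3.1.1] true → true = true
[3.1] NOT true = false
[3.2.1.2.1] false OR true = true
[3.2.1.2] NOT true = false
[3.2.1] true OR false = true
[3.2] NOT true = false
[3] false → false (antecedent false ⇒ implication holds) = true
[root] true AND true AND true = true
Overall: true → cleared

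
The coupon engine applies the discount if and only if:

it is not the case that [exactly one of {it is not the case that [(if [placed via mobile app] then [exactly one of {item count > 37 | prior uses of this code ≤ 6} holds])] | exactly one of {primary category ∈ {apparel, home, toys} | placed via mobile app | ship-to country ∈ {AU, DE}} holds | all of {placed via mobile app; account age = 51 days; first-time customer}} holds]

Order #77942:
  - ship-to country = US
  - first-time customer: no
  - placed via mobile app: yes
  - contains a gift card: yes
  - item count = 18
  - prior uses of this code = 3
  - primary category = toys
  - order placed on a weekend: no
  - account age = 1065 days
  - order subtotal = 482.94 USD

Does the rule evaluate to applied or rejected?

Atomic conditions:
  placed via mobile app: yes → true
  item count > 37: 18 > 37 is false
  prior uses of this code ≤ 6: 3 ≤ 6 is true
  primary category ∈ {apparel, home, toys}: toys is in the set → true
  ship-to country ∈ {AU, DE}: US is not in the set → false
  account age = 51 days: 1065 == 51 is false
  first-time customer: no → false
Combine:
[1.1.1.2] exactly-one(false, true) = true
[1.1.1] true → true = true
[1.1] NOT true = false
[1.2] exactly-one(true, true, false) = false
[1.3] true AND false AND false = false
[1] exactly-one(false, false, false) = false
[root] NOT false = true
Overall: true → applied

Applied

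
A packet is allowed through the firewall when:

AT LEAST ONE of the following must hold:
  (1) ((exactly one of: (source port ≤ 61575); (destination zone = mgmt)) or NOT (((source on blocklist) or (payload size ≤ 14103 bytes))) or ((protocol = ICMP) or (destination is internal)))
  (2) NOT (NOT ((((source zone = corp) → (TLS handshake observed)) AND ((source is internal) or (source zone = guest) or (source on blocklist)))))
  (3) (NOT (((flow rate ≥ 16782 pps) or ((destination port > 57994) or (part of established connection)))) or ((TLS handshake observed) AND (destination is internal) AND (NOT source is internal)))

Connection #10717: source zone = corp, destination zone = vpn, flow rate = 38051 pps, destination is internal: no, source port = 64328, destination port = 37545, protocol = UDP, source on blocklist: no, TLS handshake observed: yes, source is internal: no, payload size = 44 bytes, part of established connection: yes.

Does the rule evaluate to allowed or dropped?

Dropped

Atomic conditions:
  source port ≤ 61575: 64328 ≤ 61575 is false
  destination zone = mgmt: vpn == mgmt is false
  source on blocklist: no → false
  payload size ≤ 14103 bytes: 44 ≤ 14103 is true
  protocol = ICMP: UDP == ICMP is false
  destination is internal: no → false
  source zone = corp: corp == corp is true
  TLS handshake observed: yes → true
  source is internal: no → false
  source zone = guest: corp == guest is false
  flow rate ≥ 16782 pps: 38051 ≥ 16782 is true
  destination port > 57994: 37545 > 57994 is false
  part of established connection: yes → true
  NOT source is internal: no → true
Combine:
[1.1] exactly-one(false, false) = false
[1.2.1] false OR true = true
[1.2] NOT true = false
[1.3] false OR false = false
[1] false OR false OR false = false
[2.1.1.1] true → true = true
[2.1.1.2] false OR false OR false = false
[2.1.1] true AND false = false
[2.1] NOT false = true
[2] NOT true = false
[3.1.1.2] false OR true = true
[3.1.1] true OR true = true
[3.1] NOT true = false
[3.2] true AND false AND true = false
[3] false OR false = false
[root] false OR false OR false = false
Overall: false → dropped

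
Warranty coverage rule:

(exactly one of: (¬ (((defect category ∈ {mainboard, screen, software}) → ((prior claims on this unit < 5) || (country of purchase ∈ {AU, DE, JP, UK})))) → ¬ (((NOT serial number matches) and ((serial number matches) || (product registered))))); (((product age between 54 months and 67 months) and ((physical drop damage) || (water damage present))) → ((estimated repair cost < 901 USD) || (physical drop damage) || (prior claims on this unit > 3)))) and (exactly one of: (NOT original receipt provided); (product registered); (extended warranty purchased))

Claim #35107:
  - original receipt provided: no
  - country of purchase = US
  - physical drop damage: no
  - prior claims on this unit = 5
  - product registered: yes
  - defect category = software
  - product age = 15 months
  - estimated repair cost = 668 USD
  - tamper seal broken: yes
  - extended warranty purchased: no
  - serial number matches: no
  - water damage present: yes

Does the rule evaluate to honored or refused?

Atomic conditions:
  defect category ∈ {mainboard, screen, software}: software is in the set → true
  prior claims on this unit < 5: 5 < 5 is false
  country of purchase ∈ {AU, DE, JP, UK}: US is not in the set → false
  NOT serial number matches: no → true
  serial number matches: no → false
  product registered: yes → true
  product age between 54 months and 67 months: 15 in [54, 67] is false
  physical drop damage: no → false
  water damage present: yes → true
  estimated repair cost < 901 USD: 668 < 901 is true
  prior claims on this unit > 3: 5 > 3 is true
  NOT original receipt provided: no → true
  extended warranty purchased: no → false
Combine:
[1.1.1.1.2] false OR false = false
[1.1.1.1] true → false = false
[1.1.1] NOT false = true
[1.1.2.1.2] false OR true = true
[1.1.2.1] true AND true = true
[1.1.2] NOT true = false
[1.1] true → false = false
[1.2.1.2] false OR true = true
[1.2.1] false AND true = false
[1.2.2] true OR false OR true = true
[1.2] false → true (antecedent false ⇒ implication holds) = true
[1] exactly-one(false, true) = true
[2] exactly-one(true, true, false) = false
[root] true AND false = false
Overall: false → refused

Refused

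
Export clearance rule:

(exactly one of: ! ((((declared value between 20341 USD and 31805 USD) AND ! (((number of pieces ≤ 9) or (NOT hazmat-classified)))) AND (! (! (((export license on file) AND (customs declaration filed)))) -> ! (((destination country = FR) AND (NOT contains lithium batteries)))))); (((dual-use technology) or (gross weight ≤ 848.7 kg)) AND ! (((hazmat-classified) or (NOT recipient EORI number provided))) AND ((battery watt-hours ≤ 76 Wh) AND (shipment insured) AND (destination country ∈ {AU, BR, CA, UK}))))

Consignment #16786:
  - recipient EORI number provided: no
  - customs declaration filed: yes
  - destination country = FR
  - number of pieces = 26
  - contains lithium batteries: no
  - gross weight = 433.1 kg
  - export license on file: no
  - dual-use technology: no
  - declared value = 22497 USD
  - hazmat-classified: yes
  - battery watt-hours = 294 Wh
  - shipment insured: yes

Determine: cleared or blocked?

Blocked

Atomic conditions:
  declared value between 20341 USD and 31805 USD: 22497 in [20341, 31805] is true
  number of pieces ≤ 9: 26 ≤ 9 is false
  NOT hazmat-classified: yes → false
  export license on file: no → false
  customs declaration filed: yes → true
  destination country = FR: FR == FR is true
  NOT contains lithium batteries: no → true
  dual-use technology: no → false
  gross weight ≤ 848.7 kg: 433.1 ≤ 848.7 is true
  hazmat-classified: yes → true
  NOT recipient EORI number provided: no → true
  battery watt-hours ≤ 76 Wh: 294 ≤ 76 is false
  shipment insured: yes → true
  destination country ∈ {AU, BR, CA, UK}: FR is not in the set → false
Combine:
[1.1.1.2.1] false OR false = false
[1.1.1.2] NOT false = true
[1.1.1] true AND true = true
[1.1.2.1.1.1] false AND true = false
[1.1.2.1.1] NOT false = true
[1.1.2.1] NOT true = false
[1.1.2.2.1] true AND true = true
[1.1.2.2] NOT true = false
[1.1.2] false → false (antecedent false ⇒ implication holds) = true
[1.1] true AND true = true
[1] NOT true = false
[2.1] false OR true = true
[2.2.1] true OR true = true
[2.2] NOT true = false
[2.3] false AND true AND false = false
[2] true AND false AND false = false
[root] exactly-one(false, false) = false
Overall: false → blocked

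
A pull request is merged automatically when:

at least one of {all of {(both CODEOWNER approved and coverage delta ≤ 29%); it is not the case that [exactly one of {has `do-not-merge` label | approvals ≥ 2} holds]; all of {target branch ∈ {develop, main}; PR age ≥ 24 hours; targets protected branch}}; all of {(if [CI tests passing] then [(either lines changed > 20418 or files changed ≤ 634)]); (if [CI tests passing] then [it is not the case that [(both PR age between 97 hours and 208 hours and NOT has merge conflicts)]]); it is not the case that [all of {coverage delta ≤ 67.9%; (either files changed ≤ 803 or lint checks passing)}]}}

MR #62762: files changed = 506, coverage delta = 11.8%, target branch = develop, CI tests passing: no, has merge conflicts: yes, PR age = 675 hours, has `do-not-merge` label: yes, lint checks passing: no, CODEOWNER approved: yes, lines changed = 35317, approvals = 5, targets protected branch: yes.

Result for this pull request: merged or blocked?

Atomic conditions:
  CODEOWNER approved: yes → true
  coverage delta ≤ 29%: 11.8 ≤ 29 is true
  has `do-not-merge` label: yes → true
  approvals ≥ 2: 5 ≥ 2 is true
  target branch ∈ {develop, main}: develop is in the set → true
  PR age ≥ 24 hours: 675 ≥ 24 is true
  targets protected branch: yes → true
  CI tests passing: no → false
  lines changed > 20418: 35317 > 20418 is true
  files changed ≤ 634: 506 ≤ 634 is true
  PR age between 97 hours and 208 hours: 675 in [97, 208] is false
  NOT has merge conflicts: yes → false
  coverage delta ≤ 67.9%: 11.8 ≤ 67.9 is true
  files changed ≤ 803: 506 ≤ 803 is true
  lint checks passing: no → false
Combine:
[1.1] true AND true = true
[1.2.1] exactly-one(true, true) = false
[1.2] NOT false = true
[1.3] true AND true AND true = true
[1] true AND true AND true = true
[2.1.2] true OR true = true
[2.1] false → true (antecedent false ⇒ implication holds) = true
[2.2.2.1] false AND false = false
[2.2.2] NOT false = true
[2.2] false → true (antecedent false ⇒ implication holds) = true
[2.3.1.2] true OR false = true
[2.3.1] true AND true = true
[2.3] NOT true = false
[2] true AND true AND false = false
[root] true OR false = true
Overall: true → merged

Merged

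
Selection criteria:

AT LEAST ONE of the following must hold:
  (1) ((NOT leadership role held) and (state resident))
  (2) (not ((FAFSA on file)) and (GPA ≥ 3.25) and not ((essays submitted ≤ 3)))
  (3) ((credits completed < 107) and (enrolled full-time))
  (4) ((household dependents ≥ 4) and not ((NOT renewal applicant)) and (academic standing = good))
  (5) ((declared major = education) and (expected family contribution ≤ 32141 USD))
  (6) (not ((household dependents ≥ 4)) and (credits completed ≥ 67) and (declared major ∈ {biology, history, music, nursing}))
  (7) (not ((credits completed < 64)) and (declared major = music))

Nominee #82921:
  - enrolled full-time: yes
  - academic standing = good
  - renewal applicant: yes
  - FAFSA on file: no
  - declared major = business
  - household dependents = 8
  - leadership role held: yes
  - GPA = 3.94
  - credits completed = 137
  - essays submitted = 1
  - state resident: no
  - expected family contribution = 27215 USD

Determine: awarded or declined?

Awarded

Atomic conditions:
  NOT leadership role held: yes → false
  state resident: no → false
  FAFSA on file: no → false
  GPA ≥ 3.25: 3.94 ≥ 3.25 is true
  essays submitted ≤ 3: 1 ≤ 3 is true
  credits completed < 107: 137 < 107 is false
  enrolled full-time: yes → true
  household dependents ≥ 4: 8 ≥ 4 is true
  NOT renewal applicant: yes → false
  academic standing = good: good == good is true
  declared major = education: business == education is false
  expected family contribution ≤ 32141 USD: 27215 ≤ 32141 is true
  credits completed ≥ 67: 137 ≥ 67 is true
  declared major ∈ {biology, history, music, nursing}: business is not in the set → false
  credits completed < 64: 137 < 64 is false
  declared major = music: business == music is false
Combine:
[1] false AND false = false
[2.1] NOT false = true
[2.3] NOT true = false
[2] true AND true AND false = false
[3] false AND true = false
[4.2] NOT false = true
[4] true AND true AND true = true
[5] false AND true = false
[6.1] NOT true = false
[6] false AND true AND false = false
[7.1] NOT false = true
[7] true AND false = false
[root] false OR false OR false OR true OR false OR false OR false = true
Overall: true → awarded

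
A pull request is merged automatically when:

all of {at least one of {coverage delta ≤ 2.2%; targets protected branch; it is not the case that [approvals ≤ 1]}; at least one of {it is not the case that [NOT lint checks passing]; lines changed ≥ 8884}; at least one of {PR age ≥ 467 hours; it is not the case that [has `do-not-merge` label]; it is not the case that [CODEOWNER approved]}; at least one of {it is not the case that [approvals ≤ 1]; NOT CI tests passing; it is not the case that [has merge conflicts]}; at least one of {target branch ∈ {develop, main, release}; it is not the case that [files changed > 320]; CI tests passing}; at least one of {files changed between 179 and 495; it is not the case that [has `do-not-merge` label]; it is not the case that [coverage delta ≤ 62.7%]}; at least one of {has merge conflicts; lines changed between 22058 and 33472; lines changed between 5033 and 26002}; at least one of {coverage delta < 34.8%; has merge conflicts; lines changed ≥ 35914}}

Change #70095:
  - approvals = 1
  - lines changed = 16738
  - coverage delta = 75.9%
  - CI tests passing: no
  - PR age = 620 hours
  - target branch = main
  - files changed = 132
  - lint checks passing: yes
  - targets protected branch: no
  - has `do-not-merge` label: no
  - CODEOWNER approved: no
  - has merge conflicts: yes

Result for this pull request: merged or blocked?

Blocked

Atomic conditions:
  coverage delta ≤ 2.2%: 75.9 ≤ 2.2 is false
  targets protected branch: no → false
  approvals ≤ 1: 1 ≤ 1 is true
  NOT lint checks passing: yes → false
  lines changed ≥ 8884: 16738 ≥ 8884 is true
  PR age ≥ 467 hours: 620 ≥ 467 is true
  has `do-not-merge` label: no → false
  CODEOWNER approved: no → false
  NOT CI tests passing: no → true
  has merge conflicts: yes → true
  target branch ∈ {develop, main, release}: main is in the set → true
  files changed > 320: 132 > 320 is false
  CI tests passing: no → false
  files changed between 179 and 495: 132 in [179, 495] is false
  coverage delta ≤ 62.7%: 75.9 ≤ 62.7 is false
  lines changed between 22058 and 33472: 16738 in [22058, 33472] is false
  lines changed between 5033 and 26002: 16738 in [5033, 26002] is true
  coverage delta < 34.8%: 75.9 < 34.8 is false
  lines changed ≥ 35914: 16738 ≥ 35914 is false
Combine:
[1.3] NOT true = false
[1] false OR false OR false = false
[2.1] NOT false = true
[2] true OR true = true
[3.2] NOT false = true
[3.3] NOT false = true
[3] true OR true OR true = true
[4.1] NOT true = false
[4.3] NOT true = false
[4] false OR true OR false = true
[5.2] NOT false = true
[5] true OR true OR false = true
[6.2] NOT false = true
[6.3] NOT false = true
[6] false OR true OR true = true
[7] true OR false OR true = true
[8] false OR true OR false = true
[root] false AND true AND true AND true AND true AND true AND true AND true = false
Overall: false → blocked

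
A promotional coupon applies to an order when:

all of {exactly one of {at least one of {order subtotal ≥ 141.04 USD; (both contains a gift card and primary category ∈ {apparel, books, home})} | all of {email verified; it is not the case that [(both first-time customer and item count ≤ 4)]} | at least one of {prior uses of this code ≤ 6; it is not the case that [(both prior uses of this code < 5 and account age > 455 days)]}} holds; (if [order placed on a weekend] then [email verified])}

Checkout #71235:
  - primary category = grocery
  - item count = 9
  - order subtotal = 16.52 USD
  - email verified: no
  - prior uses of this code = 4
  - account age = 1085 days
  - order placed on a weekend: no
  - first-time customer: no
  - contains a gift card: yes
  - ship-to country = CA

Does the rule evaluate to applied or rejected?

Applied

Atomic conditions:
  order subtotal ≥ 141.04 USD: 16.52 ≥ 141.04 is false
  contains a gift card: yes → true
  primary category ∈ {apparel, books, home}: grocery is not in the set → false
  email verified: no → false
  first-time customer: no → false
  item count ≤ 4: 9 ≤ 4 is false
  prior uses of this code ≤ 6: 4 ≤ 6 is true
  prior uses of this code < 5: 4 < 5 is true
  account age > 455 days: 1085 > 455 is true
  order placed on a weekend: no → false
Combine:
[1.1.2] true AND false = false
[1.1] false OR false = false
[1.2.2.1] false AND false = false
[1.2.2] NOT false = true
[1.2] false AND true = false
[1.3.2.1] true AND true = true
[1.3.2] NOT true = false
[1.3] true OR false = true
[1] exactly-one(false, false, true) = true
[2] false → false (antecedent false ⇒ implication holds) = true
[root] true AND true = true
Overall: true → applied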